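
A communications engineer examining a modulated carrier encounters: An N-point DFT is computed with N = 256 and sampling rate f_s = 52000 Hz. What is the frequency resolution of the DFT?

DFT frequency resolution = f_s / N
= 52000 / 256 = 1625/8 Hz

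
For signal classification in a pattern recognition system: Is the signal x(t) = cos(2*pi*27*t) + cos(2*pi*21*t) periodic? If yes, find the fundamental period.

f1 = 27 Hz, f2 = 21 Hz
Period T1 = 1/27, T2 = 1/21
Ratio T1/T2 = 21/27, which is rational.
The signal is periodic with fundamental period T = 1/GCD(27,21) = 1/3 s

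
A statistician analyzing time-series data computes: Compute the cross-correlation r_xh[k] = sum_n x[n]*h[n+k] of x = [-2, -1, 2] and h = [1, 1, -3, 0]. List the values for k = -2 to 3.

Both sequences indexed from 0 and zero outside their support.
Lags with overlap: k = -2 to 3.
  r_xh[-2] = x[2]*h[0] = 2
  r_xh[-1] = x[1]*h[0] + x[2]*h[1] = 1
  r_xh[0] = x[0]*h[0] + x[1]*h[1] + x[2]*h[2] = -9
  r_xh[1] = x[0]*h[1] + x[1]*h[2] + x[2]*h[3] = 1
  r_xh[2] = x[0]*h[2] + x[1]*h[3] = 6
  r_xh[3] = x[0]*h[3] = 0
r_xh = [2, 1, -9, 1, 6, 0] (for k = -2, ..., 3)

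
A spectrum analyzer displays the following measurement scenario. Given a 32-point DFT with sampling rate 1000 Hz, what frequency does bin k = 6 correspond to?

The frequency of DFT bin k is: f_k = k * f_s / N
f_6 = 6 * 1000 / 32 = 375/2 Hz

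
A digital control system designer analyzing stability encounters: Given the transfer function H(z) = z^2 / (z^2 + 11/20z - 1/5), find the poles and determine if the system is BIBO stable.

Poles are roots of the denominator: z^2 + 11/20z - 1/5 = 0.
Quadratic formula: z = [-(11/20) +/- sqrt((11/20)^2 - 4*(-1/5))] / 2
Discriminant = 121/400 + 4/5 = 441/400; sqrt = 21/20.
z = (-11/20 +/- 21/20) / 2 => z = 1/4 or z = -4/5.
|p1| = 4/5, |p2| = 1/4.
For BIBO stability, all poles must lie inside the unit circle (|p| < 1).
System is STABLE since both |p| < 1.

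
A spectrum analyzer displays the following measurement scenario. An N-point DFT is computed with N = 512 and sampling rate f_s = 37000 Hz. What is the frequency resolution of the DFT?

DFT frequency resolution = f_s / N
= 37000 / 512 = 4625/64 Hz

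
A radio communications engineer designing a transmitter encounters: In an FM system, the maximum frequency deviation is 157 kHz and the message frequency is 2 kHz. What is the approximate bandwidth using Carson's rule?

Carson's rule: BW = 2*(delta_f + f_m)
= 2*(157 + 2) kHz = 318 kHz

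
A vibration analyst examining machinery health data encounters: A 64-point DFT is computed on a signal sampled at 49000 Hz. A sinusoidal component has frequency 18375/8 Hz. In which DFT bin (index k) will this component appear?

DFT frequency resolution = f_s/N = 49000/64 = 6125/8 Hz
Bin index k = f_signal / resolution = 18375/8 / 6125/8 = 3
The signal frequency 18375/8 Hz falls in DFT bin k = 3.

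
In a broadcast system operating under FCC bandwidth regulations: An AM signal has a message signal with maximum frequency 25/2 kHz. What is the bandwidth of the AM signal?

In AM (double-sideband), the bandwidth is twice the message frequency.
BW = 2 * f_m = 2 * 25/2 kHz = 25 kHz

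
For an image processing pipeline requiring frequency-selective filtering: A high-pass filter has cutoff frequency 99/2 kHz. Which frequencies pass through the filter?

A high-pass filter passes all frequencies above the cutoff frequency 99/2 kHz and attenuates lower frequencies.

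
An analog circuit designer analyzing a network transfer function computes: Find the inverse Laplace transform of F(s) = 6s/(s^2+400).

Standard pair: s/(s^2+w^2) <-> cos(wt)*u(t)
With k=6, w=20: f(t) = 6*cos(20t)*u(t)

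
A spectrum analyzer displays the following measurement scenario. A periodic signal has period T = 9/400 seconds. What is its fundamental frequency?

The fundamental frequency is the reciprocal of the period.
f = 1/T = 1/(9/400) = 400/9 Hz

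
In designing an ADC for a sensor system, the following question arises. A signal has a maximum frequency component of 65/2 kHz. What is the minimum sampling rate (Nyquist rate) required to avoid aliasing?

By the Nyquist-Shannon sampling theorem,
the minimum sampling rate (Nyquist rate) must be at least 2 * f_max.
Nyquist rate = 2 * 65/2 kHz = 65 kHz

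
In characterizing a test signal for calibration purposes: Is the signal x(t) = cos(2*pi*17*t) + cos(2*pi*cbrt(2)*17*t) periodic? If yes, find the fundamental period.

f1 = 17 Hz, f2 = 17*cbrt(2) Hz
Ratio f2/f1 = cbrt(2), which is irrational.
Since the frequency ratio is irrational, no common period exists.
The signal is not periodic.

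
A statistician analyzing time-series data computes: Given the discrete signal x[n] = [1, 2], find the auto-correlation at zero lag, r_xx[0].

The auto-correlation at zero lag r_xx[0] equals the signal energy.
r_xx[0] = sum of x[n]^2 = 1^2 + 2^2
= 1 + 4 = 5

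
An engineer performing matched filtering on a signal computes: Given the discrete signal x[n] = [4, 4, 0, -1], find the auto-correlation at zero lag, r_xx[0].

The auto-correlation at zero lag r_xx[0] equals the signal energy.
r_xx[0] = sum of x[n]^2 = 4^2 + 4^2 + 0^2 + (-1)^2
= 16 + 16 + 0 + 1 = 33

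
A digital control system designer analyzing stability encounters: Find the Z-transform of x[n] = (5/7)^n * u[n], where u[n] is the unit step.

The Z-transform of a^n * u[n] is z/(z-a) for |z| > |a|.
Here a = 5/7, so X(z) = z/(z - (5/7)) = 7z/(7z - 5)
ROC: |z| > 5/7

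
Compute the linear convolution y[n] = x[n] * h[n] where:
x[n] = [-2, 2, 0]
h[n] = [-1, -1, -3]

y[n] = sum_k x[k]*h[n-k]. Output length = len(x) + len(h) - 1 = 3 + 3 - 1 = 5.
y[0] = -2*-1 = 2
y[1] = 2*-1 + -2*-1 = 0
y[2] = 0*-1 + 2*-1 + -2*-3 = 4
y[3] = 0*-1 + 2*-3 = -6
y[4] = 0*-3 = 0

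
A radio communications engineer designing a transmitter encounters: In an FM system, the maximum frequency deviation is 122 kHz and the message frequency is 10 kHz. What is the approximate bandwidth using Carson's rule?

Carson's rule: BW = 2*(delta_f + f_m)
= 2*(122 + 10) kHz = 264 kHz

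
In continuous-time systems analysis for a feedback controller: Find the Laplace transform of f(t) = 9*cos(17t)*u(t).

Standard pair: cos(wt)*u(t) <-> s/(s^2+w^2)
With w = 17: L{9*cos(17t)*u(t)} = 9s/(s^2+289)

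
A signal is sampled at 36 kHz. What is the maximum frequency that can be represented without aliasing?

The maximum frequency that can be represented without aliasing
is the Nyquist frequency: f_max = f_s / 2 = 36 kHz / 2 = 18 kHz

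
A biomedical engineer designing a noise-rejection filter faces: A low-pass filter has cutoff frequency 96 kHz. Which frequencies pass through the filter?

A low-pass filter passes all frequencies below the cutoff frequency 96 kHz and attenuates higher frequencies.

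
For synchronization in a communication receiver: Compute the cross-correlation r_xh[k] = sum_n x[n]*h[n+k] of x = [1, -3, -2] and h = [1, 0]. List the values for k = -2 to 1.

Both sequences indexed from 0 and zero outside their support.
Lags with overlap: k = -2 to 1.
  r_xh[-2] = x[2]*h[0] = -2
  r_xh[-1] = x[1]*h[0] + x[2]*h[1] = -3
  r_xh[0] = x[0]*h[0] + x[1]*h[1] = 1
  r_xh[1] = x[0]*h[1] = 0
r_xh = [-2, -3, 1, 0] (for k = -2, ..., 1)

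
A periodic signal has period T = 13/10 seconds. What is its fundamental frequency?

The fundamental frequency is the reciprocal of the period.
f = 1/T = 1/(13/10) = 10/13 Hz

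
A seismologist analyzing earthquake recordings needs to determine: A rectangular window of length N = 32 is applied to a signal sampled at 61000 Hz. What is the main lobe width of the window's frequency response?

For a rectangular window of length N,
the main lobe width in frequency is 2*f_s/N.
= 2*61000/32 = 7625/2 Hz
This determines the minimum frequency separation for resolving two sinusoids.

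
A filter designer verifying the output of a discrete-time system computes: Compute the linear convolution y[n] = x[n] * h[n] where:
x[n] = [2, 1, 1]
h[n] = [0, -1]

y[n] = sum_k x[k]*h[n-k]. Output length = len(x) + len(h) - 1 = 3 + 2 - 1 = 4.
y[0] = 2*0 = 0
y[1] = 1*0 + 2*-1 = -2
y[2] = 1*0 + 1*-1 = -1
y[3] = 1*-1 = -1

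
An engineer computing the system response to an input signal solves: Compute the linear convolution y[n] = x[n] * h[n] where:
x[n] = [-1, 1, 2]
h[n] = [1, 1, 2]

y[n] = sum_k x[k]*h[n-k]. Output length = len(x) + len(h) - 1 = 3 + 3 - 1 = 5.
y[0] = -1*1 = -1
y[1] = 1*1 + -1*1 = 0
y[2] = 2*1 + 1*1 + -1*2 = 1
y[3] = 2*1 + 1*2 = 4
y[4] = 2*2 = 4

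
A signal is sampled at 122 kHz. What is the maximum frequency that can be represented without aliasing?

The maximum frequency that can be represented without aliasing
is the Nyquist frequency: f_max = f_s / 2 = 122 kHz / 2 = 61 kHz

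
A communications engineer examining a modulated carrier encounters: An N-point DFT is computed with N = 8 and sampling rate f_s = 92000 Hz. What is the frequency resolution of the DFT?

DFT frequency resolution = f_s / N
= 92000 / 8 = 11500 Hz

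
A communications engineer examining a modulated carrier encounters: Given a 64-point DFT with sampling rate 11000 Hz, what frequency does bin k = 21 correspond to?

The frequency of DFT bin k is: f_k = k * f_s / N
f_21 = 21 * 11000 / 64 = 28875/8 Hz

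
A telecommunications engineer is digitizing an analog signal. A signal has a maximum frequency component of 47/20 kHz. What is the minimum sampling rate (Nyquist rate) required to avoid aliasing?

By the Nyquist-Shannon sampling theorem,
the minimum sampling rate (Nyquist rate) must be at least 2 * f_max.
Nyquist rate = 2 * 47/20 kHz = 47/10 kHz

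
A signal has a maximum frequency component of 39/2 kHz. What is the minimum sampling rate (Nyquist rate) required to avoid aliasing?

By the Nyquist-Shannon sampling theorem,
the minimum sampling rate (Nyquist rate) must be at least 2 * f_max.
Nyquist rate = 2 * 39/2 kHz = 39 kHz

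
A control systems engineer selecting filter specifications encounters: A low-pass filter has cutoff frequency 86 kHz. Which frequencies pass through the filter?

A low-pass filter passes all frequencies below the cutoff frequency 86 kHz and attenuates higher frequencies.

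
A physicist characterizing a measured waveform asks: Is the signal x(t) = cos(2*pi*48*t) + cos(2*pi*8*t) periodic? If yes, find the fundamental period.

f1 = 48 Hz, f2 = 8 Hz
Period T1 = 1/48, T2 = 1/8
Ratio T1/T2 = 8/48, which is rational.
The signal is periodic with fundamental period T = 1/GCD(48,8) = 1/8 s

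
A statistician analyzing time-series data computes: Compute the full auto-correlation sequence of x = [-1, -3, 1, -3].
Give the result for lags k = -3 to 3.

r_xx[k] = sum_m x[m]*x[m+k], indexed from 0, for k = -3 to 3:
  r_xx[-3] = x[3]*x[0] = 3
  r_xx[-2] = x[2]*x[0] + x[3]*x[1] = 8
  r_xx[-1] = x[1]*x[0] + x[2]*x[1] + x[3]*x[2] = -3
  r_xx[0] = x[0]*x[0] + x[1]*x[1] + x[2]*x[2] + x[3]*x[3] = 20
  r_xx[1] = x[0]*x[1] + x[1]*x[2] + x[2]*x[3] = -3
  r_xx[2] = x[0]*x[2] + x[1]*x[3] = 8
  r_xx[3] = x[0]*x[3] = 3
r_xx = [3, 8, -3, 20, -3, 8, 3]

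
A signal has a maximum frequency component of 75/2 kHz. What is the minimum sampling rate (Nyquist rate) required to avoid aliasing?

By the Nyquist-Shannon sampling theorem,
the minimum sampling rate (Nyquist rate) must be at least 2 * f_max.
Nyquist rate = 2 * 75/2 kHz = 75 kHz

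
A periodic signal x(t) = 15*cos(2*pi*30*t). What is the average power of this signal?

Average power of A*cos(wt) is A^2/2.
P = 15^2 / 2 = 225/2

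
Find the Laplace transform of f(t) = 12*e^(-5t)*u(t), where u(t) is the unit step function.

Standard Laplace transform pair:
e^(-at)*u(t) <-> 1/(s+a)
With a = 5: L{12*e^(-5t)*u(t)} = 12/(s+5), ROC: Re(s) > -5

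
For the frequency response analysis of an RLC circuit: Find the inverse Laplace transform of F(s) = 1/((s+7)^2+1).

Standard pair: w/((s+a)^2+w^2) <-> e^(-at)*sin(wt)*u(t)
With a=7, w=1: f(t) = e^(-7t)*sin(t)*u(t)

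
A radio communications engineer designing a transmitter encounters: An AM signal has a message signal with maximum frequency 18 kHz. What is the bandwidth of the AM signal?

In AM (double-sideband), the bandwidth is twice the message frequency.
BW = 2 * f_m = 2 * 18 kHz = 36 kHz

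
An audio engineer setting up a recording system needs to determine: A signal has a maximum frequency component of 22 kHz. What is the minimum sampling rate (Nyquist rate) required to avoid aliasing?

By the Nyquist-Shannon sampling theorem,
the minimum sampling rate (Nyquist rate) must be at least 2 * f_max.
Nyquist rate = 2 * 22 kHz = 44 kHz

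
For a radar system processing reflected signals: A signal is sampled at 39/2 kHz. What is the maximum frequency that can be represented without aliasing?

The maximum frequency that can be represented without aliasing
is the Nyquist frequency: f_max = f_s / 2 = 39/2 kHz / 2 = 39/4 kHz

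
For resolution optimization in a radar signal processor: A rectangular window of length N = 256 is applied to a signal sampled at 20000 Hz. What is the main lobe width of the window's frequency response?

For a rectangular window of length N,
the main lobe width in frequency is 2*f_s/N.
= 2*20000/256 = 625/4 Hz
This determines the minimum frequency separation for resolving two sinusoids.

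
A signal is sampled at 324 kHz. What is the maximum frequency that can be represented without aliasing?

The maximum frequency that can be represented without aliasing
is the Nyquist frequency: f_max = f_s / 2 = 324 kHz / 2 = 162 kHz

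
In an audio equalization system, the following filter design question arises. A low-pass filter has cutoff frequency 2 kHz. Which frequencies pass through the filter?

A low-pass filter passes all frequencies below the cutoff frequency 2 kHz and attenuates higher frequencies.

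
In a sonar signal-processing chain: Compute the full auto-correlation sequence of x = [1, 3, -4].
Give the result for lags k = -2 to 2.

r_xx[k] = sum_m x[m]*x[m+k], indexed from 0, for k = -2 to 2:
  r_xx[-2] = x[2]*x[0] = -4
  r_xx[-1] = x[1]*x[0] + x[2]*x[1] = -9
  r_xx[0] = x[0]*x[0] + x[1]*x[1] + x[2]*x[2] = 26
  r_xx[1] = x[0]*x[1] + x[1]*x[2] = -9
  r_xx[2] = x[0]*x[2] = -4
r_xx = [-4, -9, 26, -9, -4]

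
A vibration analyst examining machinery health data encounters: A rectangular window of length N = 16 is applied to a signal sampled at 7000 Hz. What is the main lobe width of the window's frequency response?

For a rectangular window of length N,
the main lobe width in frequency is 2*f_s/N.
= 2*7000/16 = 875 Hz
This determines the minimum frequency separation for resolving two sinusoids.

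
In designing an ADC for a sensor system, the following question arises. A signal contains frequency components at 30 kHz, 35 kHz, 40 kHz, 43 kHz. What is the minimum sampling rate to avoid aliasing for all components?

The highest frequency component is f_max = 43 kHz.
Nyquist rate = 2 * f_max = 2 * 43 kHz = 86 kHz.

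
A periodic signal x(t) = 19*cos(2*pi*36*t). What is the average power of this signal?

Average power of A*cos(wt) is A^2/2.
P = 19^2 / 2 = 361/2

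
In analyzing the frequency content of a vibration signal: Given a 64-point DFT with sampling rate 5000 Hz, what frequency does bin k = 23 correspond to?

The frequency of DFT bin k is: f_k = k * f_s / N
f_23 = 23 * 5000 / 64 = 14375/8 Hz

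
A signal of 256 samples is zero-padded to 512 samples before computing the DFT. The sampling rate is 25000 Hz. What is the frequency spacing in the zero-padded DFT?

Original DFT: N = 256, resolution = f_s/N = 25000/256 = 3125/32 Hz
Zero-padded DFT: N = 512, resolution = f_s/N = 25000/512 = 3125/64 Hz
Zero-padding interpolates the spectrum (finer frequency grid)
but does NOT improve the true spectral resolution (ability to resolve close frequencies).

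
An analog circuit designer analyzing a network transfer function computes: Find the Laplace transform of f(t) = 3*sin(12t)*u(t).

Standard pair: sin(wt)*u(t) <-> w/(s^2+w^2)
With w = 12: L{3*sin(12t)*u(t)} = 36/(s^2+144)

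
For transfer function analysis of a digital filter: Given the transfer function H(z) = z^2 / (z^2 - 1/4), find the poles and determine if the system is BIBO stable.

Poles are roots of the denominator: z^2 - 1/4 = 0.
Quadratic formula: z = [-(0) +/- sqrt((0)^2 - 4*(-1/4))] / 2
Discriminant = 0 + 1 = 1; sqrt = 1.
z = (0 +/- 1) / 2 => z = 1/2 or z = -1/2.
|p1| = 1/2, |p2| = 1/2.
For BIBO stability, all poles must lie inside the unit circle (|p| < 1).
System is STABLE since both |p| < 1.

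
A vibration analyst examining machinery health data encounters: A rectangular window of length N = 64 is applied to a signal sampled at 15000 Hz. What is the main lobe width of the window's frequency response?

For a rectangular window of length N,
the main lobe width in frequency is 2*f_s/N.
= 2*15000/64 = 1875/4 Hz
This determines the minimum frequency separation for resolving two sinusoids.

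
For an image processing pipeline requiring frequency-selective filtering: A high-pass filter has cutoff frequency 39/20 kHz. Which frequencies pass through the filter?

A high-pass filter passes all frequencies above the cutoff frequency 39/20 kHz and attenuates lower frequencies.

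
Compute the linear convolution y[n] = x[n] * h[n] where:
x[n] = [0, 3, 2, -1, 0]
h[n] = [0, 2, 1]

y[n] = sum_k x[k]*h[n-k]. Output length = len(x) + len(h) - 1 = 5 + 3 - 1 = 7.
y[0] = 0*0 = 0
y[1] = 3*0 + 0*2 = 0
y[2] = 2*0 + 3*2 + 0*1 = 6
y[3] = -1*0 + 2*2 + 3*1 = 7
y[4] = 0*0 + -1*2 + 2*1 = 0
y[5] = 0*2 + -1*1 = -1
y[6] = 0*1 = 0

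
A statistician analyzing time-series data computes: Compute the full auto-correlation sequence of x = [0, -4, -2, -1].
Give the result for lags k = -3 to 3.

r_xx[k] = sum_m x[m]*x[m+k], indexed from 0, for k = -3 to 3:
  r_xx[-3] = x[3]*x[0] = 0
  r_xx[-2] = x[2]*x[0] + x[3]*x[1] = 4
  r_xx[-1] = x[1]*x[0] + x[2]*x[1] + x[3]*x[2] = 10
  r_xx[0] = x[0]*x[0] + x[1]*x[1] + x[2]*x[2] + x[3]*x[3] = 21
  r_xx[1] = x[0]*x[1] + x[1]*x[2] + x[2]*x[3] = 10
  r_xx[2] = x[0]*x[2] + x[1]*x[3] = 4
  r_xx[3] = x[0]*x[3] = 0
r_xx = [0, 4, 10, 21, 10, 4, 0]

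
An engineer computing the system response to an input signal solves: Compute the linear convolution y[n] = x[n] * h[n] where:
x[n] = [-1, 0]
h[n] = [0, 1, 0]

y[n] = sum_k x[k]*h[n-k]. Output length = len(x) + len(h) - 1 = 2 + 3 - 1 = 4.
y[0] = -1*0 = 0
y[1] = 0*0 + -1*1 = -1
y[2] = 0*1 + -1*0 = 0
y[3] = 0*0 = 0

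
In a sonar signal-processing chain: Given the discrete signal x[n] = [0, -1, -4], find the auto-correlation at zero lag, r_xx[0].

The auto-correlation at zero lag r_xx[0] equals the signal energy.
r_xx[0] = sum of x[n]^2 = 0^2 + (-1)^2 + (-4)^2
= 0 + 1 + 16 = 17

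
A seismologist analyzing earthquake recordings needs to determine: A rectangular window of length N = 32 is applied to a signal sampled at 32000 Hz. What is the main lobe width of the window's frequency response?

For a rectangular window of length N,
the main lobe width in frequency is 2*f_s/N.
= 2*32000/32 = 2000 Hz
This determines the minimum frequency separation for resolving two sinusoids.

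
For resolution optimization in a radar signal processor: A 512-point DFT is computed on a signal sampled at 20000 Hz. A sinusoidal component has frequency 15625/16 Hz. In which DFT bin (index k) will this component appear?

DFT frequency resolution = f_s/N = 20000/512 = 625/16 Hz
Bin index k = f_signal / resolution = 15625/16 / 625/16 = 25
The signal frequency 15625/16 Hz falls in DFT bin k = 25.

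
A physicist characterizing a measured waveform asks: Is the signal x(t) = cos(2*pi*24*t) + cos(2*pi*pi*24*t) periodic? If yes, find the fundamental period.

f1 = 24 Hz, f2 = 24*pi Hz
Ratio f2/f1 = pi, which is irrational.
Since the frequency ratio is irrational, no common period exists.
The signal is not periodic.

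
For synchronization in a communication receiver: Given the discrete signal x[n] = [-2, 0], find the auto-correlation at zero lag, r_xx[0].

The auto-correlation at zero lag r_xx[0] equals the signal energy.
r_xx[0] = sum of x[n]^2 = (-2)^2 + 0^2
= 4 + 0 = 4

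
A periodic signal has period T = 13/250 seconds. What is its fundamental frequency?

The fundamental frequency is the reciprocal of the period.
f = 1/T = 1/(13/250) = 250/13 Hz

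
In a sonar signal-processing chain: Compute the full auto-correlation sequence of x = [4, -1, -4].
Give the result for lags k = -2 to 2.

r_xx[k] = sum_m x[m]*x[m+k], indexed from 0, for k = -2 to 2:
  r_xx[-2] = x[2]*x[0] = -16
  r_xx[-1] = x[1]*x[0] + x[2]*x[1] = 0
  r_xx[0] = x[0]*x[0] + x[1]*x[1] + x[2]*x[2] = 33
  r_xx[1] = x[0]*x[1] + x[1]*x[2] = 0
  r_xx[2] = x[0]*x[2] = -16
r_xx = [-16, 0, 33, 0, -16]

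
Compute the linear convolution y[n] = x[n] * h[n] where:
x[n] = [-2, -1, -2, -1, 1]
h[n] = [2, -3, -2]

y[n] = sum_k x[k]*h[n-k]. Output length = len(x) + len(h) - 1 = 5 + 3 - 1 = 7.
y[0] = -2*2 = -4
y[1] = -1*2 + -2*-3 = 4
y[2] = -2*2 + -1*-3 + -2*-2 = 3
y[3] = -1*2 + -2*-3 + -1*-2 = 6
y[4] = 1*2 + -1*-3 + -2*-2 = 9
y[5] = 1*-3 + -1*-2 = -1
y[6] = 1*-2 = -2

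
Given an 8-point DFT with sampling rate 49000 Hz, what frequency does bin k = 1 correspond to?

The frequency of DFT bin k is: f_k = k * f_s / N
f_1 = 1 * 49000 / 8 = 6125 Hz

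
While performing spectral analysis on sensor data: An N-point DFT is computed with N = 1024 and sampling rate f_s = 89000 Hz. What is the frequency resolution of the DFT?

DFT frequency resolution = f_s / N
= 89000 / 1024 = 11125/128 Hz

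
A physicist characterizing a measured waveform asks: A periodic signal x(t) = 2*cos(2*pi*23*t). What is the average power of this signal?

Average power of A*cos(wt) is A^2/2.
P = 2^2 / 2 = 4/2 = 2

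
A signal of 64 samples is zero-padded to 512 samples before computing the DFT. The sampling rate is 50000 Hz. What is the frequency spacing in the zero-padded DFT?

Original DFT: N = 64, resolution = f_s/N = 50000/64 = 3125/4 Hz
Zero-padded DFT: N = 512, resolution = f_s/N = 50000/512 = 3125/32 Hz
Zero-padding interpolates the spectrum (finer frequency grid)
but does NOT improve the true spectral resolution (ability to resolve close frequencies).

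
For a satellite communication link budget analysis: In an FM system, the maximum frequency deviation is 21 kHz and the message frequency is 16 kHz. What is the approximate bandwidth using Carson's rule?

Carson's rule: BW = 2*(delta_f + f_m)
= 2*(21 + 16) kHz = 74 kHz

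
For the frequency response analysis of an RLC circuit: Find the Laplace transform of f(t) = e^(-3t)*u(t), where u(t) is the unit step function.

Standard Laplace transform pair:
e^(-at)*u(t) <-> 1/(s+a)
With a = 3: L{e^(-3t)*u(t)} = 1/(s+3), ROC: Re(s) > -3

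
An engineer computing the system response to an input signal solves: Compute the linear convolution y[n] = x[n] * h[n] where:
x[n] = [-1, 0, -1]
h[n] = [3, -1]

y[n] = sum_k x[k]*h[n-k]. Output length = len(x) + len(h) - 1 = 3 + 2 - 1 = 4.
y[0] = -1*3 = -3
y[1] = 0*3 + -1*-1 = 1
y[2] = -1*3 + 0*-1 = -3
y[3] = -1*-1 = 1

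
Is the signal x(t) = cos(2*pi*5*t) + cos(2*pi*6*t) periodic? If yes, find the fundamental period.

f1 = 5 Hz, f2 = 6 Hz
Period T1 = 1/5, T2 = 1/6
Ratio T1/T2 = 6/5, which is rational.
The signal is periodic with fundamental period T = 1/GCD(5,6) = 1 s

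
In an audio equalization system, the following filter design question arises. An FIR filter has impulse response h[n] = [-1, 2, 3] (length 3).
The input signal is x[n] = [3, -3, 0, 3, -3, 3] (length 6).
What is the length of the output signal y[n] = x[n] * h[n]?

For linear convolution, the output length is:
len(y) = len(x) + len(h) - 1 = 6 + 3 - 1 = 8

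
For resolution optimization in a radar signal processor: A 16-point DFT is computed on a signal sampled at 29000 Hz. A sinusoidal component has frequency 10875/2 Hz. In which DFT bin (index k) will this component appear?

DFT frequency resolution = f_s/N = 29000/16 = 3625/2 Hz
Bin index k = f_signal / resolution = 10875/2 / 3625/2 = 3
The signal frequency 10875/2 Hz falls in DFT bin k = 3.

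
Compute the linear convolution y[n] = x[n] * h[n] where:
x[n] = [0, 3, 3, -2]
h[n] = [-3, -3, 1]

y[n] = sum_k x[k]*h[n-k]. Output length = len(x) + len(h) - 1 = 4 + 3 - 1 = 6.
y[0] = 0*-3 = 0
y[1] = 3*-3 + 0*-3 = -9
y[2] = 3*-3 + 3*-3 + 0*1 = -18
y[3] = -2*-3 + 3*-3 + 3*1 = 0
y[4] = -2*-3 + 3*1 = 9
y[5] = -2*1 = -2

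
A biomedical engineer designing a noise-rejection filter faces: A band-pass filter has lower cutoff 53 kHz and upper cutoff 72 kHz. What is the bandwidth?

Bandwidth = f_high - f_low
= 72 kHz - 53 kHz = 19 kHz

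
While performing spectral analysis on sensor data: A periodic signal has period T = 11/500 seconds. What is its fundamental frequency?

The fundamental frequency is the reciprocal of the period.
f = 1/T = 1/(11/500) = 500/11 Hz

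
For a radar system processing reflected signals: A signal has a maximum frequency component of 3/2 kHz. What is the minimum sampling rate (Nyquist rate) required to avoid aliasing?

By the Nyquist-Shannon sampling theorem,
the minimum sampling rate (Nyquist rate) must be at least 2 * f_max.
Nyquist rate = 2 * 3/2 kHz = 3 kHz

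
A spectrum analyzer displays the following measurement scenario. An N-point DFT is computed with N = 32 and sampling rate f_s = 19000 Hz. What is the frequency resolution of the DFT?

DFT frequency resolution = f_s / N
= 19000 / 32 = 2375/4 Hz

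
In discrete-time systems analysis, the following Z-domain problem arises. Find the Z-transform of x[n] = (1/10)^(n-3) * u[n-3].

Time-shifting property: if X(z) = Z{x[n]}, then Z{x[n-d]} = z^(-d) * X(z)
X(z) = z/(z - 1/10) for x[n] = (1/10)^n * u[n]
Z{x[n-3]} = z^(-3) * z/(z - 1/10) = z^(-2)/(z - 1/10)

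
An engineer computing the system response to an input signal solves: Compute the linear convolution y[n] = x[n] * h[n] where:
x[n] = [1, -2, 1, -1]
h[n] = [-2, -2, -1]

y[n] = sum_k x[k]*h[n-k]. Output length = len(x) + len(h) - 1 = 4 + 3 - 1 = 6.
y[0] = 1*-2 = -2
y[1] = -2*-2 + 1*-2 = 2
y[2] = 1*-2 + -2*-2 + 1*-1 = 1
y[3] = -1*-2 + 1*-2 + -2*-1 = 2
y[4] = -1*-2 + 1*-1 = 1
y[5] = -1*-1 = 1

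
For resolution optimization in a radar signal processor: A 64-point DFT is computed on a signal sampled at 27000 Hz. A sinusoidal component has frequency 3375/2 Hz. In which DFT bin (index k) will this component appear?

DFT frequency resolution = f_s/N = 27000/64 = 3375/8 Hz
Bin index k = f_signal / resolution = 3375/2 / 3375/8 = 4
The signal frequency 3375/2 Hz falls in DFT bin k = 4.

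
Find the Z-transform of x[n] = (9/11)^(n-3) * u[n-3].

Time-shifting property: if X(z) = Z{x[n]}, then Z{x[n-d]} = z^(-d) * X(z)
X(z) = z/(z - 9/11) for x[n] = (9/11)^n * u[n]
Z{x[n-3]} = z^(-3) * z/(z - 9/11) = z^(-2)/(z - 9/11)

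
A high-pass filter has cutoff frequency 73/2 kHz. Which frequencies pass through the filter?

A high-pass filter passes all frequencies above the cutoff frequency 73/2 kHz and attenuates lower frequencies.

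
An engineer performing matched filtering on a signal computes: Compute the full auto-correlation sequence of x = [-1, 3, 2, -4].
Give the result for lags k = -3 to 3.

r_xx[k] = sum_m x[m]*x[m+k], indexed from 0, for k = -3 to 3:
  r_xx[-3] = x[3]*x[0] = 4
  r_xx[-2] = x[2]*x[0] + x[3]*x[1] = -14
  r_xx[-1] = x[1]*x[0] + x[2]*x[1] + x[3]*x[2] = -5
  r_xx[0] = x[0]*x[0] + x[1]*x[1] + x[2]*x[2] + x[3]*x[3] = 30
  r_xx[1] = x[0]*x[1] + x[1]*x[2] + x[2]*x[3] = -5
  r_xx[2] = x[0]*x[2] + x[1]*x[3] = -14
  r_xx[3] = x[0]*x[3] = 4
r_xx = [4, -14, -5, 30, -5, -14, 4]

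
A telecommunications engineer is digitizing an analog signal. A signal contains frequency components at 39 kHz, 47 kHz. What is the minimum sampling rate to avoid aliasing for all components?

The highest frequency component is f_max = 47 kHz.
Nyquist rate = 2 * f_max = 2 * 47 kHz = 94 kHz.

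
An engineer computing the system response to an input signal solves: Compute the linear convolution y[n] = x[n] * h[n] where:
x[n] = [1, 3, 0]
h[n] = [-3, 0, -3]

y[n] = sum_k x[k]*h[n-k]. Output length = len(x) + len(h) - 1 = 3 + 3 - 1 = 5.
y[0] = 1*-3 = -3
y[1] = 3*-3 + 1*0 = -9
y[2] = 0*-3 + 3*0 + 1*-3 = -3
y[3] = 0*0 + 3*-3 = -9
y[4] = 0*-3 = 0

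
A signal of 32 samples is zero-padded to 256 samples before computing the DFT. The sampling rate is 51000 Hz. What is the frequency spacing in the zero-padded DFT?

Original DFT: N = 32, resolution = f_s/N = 51000/32 = 6375/4 Hz
Zero-padded DFT: N = 256, resolution = f_s/N = 51000/256 = 6375/32 Hz
Zero-padding interpolates the spectrum (finer frequency grid)
but does NOT improve the true spectral resolution (ability to resolve close frequencies).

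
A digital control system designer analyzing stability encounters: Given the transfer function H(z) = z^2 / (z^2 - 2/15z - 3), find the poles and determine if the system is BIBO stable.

Poles are roots of the denominator: z^2 - 2/15z - 3 = 0.
Quadratic formula: z = [-(-2/15) +/- sqrt((-2/15)^2 - 4*(-3))] / 2
Discriminant = 4/225 + 12 = 2704/225; sqrt = 52/15.
z = (2/15 +/- 52/15) / 2 => z = 9/5 or z = -5/3.
|p1| = 9/5, |p2| = 5/3.
For BIBO stability, all poles must lie inside the unit circle (|p| < 1).
System is UNSTABLE since at least one |p| >= 1.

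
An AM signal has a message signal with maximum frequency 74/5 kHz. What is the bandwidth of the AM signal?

In AM (double-sideband), the bandwidth is twice the message frequency.
BW = 2 * f_m = 2 * 74/5 kHz = 148/5 kHz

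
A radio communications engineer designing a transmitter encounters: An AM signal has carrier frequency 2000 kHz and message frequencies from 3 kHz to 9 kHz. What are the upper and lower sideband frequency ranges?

Upper sideband (USB) = fc + [fm_low, fm_high] = 2000 + [3, 9] = [2003, 2009] kHz
Lower sideband (LSB) = fc - [fm_high, fm_low] = 2000 - [9, 3] = [1991, 1997] kHz
Total occupied spectrum: 1991 kHz to 2009 kHz (plus carrier at 2000 kHz)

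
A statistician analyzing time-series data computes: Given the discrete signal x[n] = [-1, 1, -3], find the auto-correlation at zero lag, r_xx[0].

The auto-correlation at zero lag r_xx[0] equals the signal energy.
r_xx[0] = sum of x[n]^2 = (-1)^2 + 1^2 + (-3)^2
= 1 + 1 + 9 = 11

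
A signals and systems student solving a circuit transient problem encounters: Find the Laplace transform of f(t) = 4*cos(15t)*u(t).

Standard pair: cos(wt)*u(t) <-> s/(s^2+w^2)
With w = 15: L{4*cos(15t)*u(t)} = 4s/(s^2+225)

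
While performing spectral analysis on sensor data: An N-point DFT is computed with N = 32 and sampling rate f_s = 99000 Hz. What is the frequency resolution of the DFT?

DFT frequency resolution = f_s / N
= 99000 / 32 = 12375/4 Hz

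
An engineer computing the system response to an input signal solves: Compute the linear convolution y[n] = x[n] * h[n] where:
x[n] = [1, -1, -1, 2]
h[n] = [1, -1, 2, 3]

y[n] = sum_k x[k]*h[n-k]. Output length = len(x) + len(h) - 1 = 4 + 4 - 1 = 7.
y[0] = 1*1 = 1
y[1] = -1*1 + 1*-1 = -2
y[2] = -1*1 + -1*-1 + 1*2 = 2
y[3] = 2*1 + -1*-1 + -1*2 + 1*3 = 4
y[4] = 2*-1 + -1*2 + -1*3 = -7
y[5] = 2*2 + -1*3 = 1
y[6] = 2*3 = 6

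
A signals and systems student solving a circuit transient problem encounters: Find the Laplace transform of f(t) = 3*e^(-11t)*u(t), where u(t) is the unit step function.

Standard Laplace transform pair:
e^(-at)*u(t) <-> 1/(s+a)
With a = 11: L{3*e^(-11t)*u(t)} = 3/(s+11), ROC: Re(s) > -11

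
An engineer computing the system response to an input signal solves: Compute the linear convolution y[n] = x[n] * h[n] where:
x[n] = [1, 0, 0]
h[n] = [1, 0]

y[n] = sum_k x[k]*h[n-k]. Output length = len(x) + len(h) - 1 = 3 + 2 - 1 = 4.
y[0] = 1*1 = 1
y[1] = 0*1 + 1*0 = 0
y[2] = 0*1 + 0*0 = 0
y[3] = 0*0 = 0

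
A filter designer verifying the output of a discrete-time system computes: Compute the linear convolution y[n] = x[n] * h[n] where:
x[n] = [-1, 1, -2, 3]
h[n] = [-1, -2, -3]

y[n] = sum_k x[k]*h[n-k]. Output length = len(x) + len(h) - 1 = 4 + 3 - 1 = 6.
y[0] = -1*-1 = 1
y[1] = 1*-1 + -1*-2 = 1
y[2] = -2*-1 + 1*-2 + -1*-3 = 3
y[3] = 3*-1 + -2*-2 + 1*-3 = -2
y[4] = 3*-2 + -2*-3 = 0
y[5] = 3*-3 = -9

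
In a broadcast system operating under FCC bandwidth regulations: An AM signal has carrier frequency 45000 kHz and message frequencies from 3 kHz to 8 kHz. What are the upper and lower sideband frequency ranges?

Upper sideband (USB) = fc + [fm_low, fm_high] = 45000 + [3, 8] = [45003, 45008] kHz
Lower sideband (LSB) = fc - [fm_high, fm_low] = 45000 - [8, 3] = [44992, 44997] kHz
Total occupied spectrum: 44992 kHz to 45008 kHz (plus carrier at 45000 kHz)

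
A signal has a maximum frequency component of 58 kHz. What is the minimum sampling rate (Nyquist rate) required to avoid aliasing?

By the Nyquist-Shannon sampling theorem,
the minimum sampling rate (Nyquist rate) must be at least 2 * f_max.
Nyquist rate = 2 * 58 kHz = 116 kHz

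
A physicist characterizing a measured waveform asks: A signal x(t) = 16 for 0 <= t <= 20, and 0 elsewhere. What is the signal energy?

Energy = integral of |x(t)|^2 dt over the signal duration
= 16^2 * 20 = 256 * 20 = 5120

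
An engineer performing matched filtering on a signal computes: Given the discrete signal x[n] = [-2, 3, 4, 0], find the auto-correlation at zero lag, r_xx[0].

The auto-correlation at zero lag r_xx[0] equals the signal energy.
r_xx[0] = sum of x[n]^2 = (-2)^2 + 3^2 + 4^2 + 0^2
= 4 + 9 + 16 + 0 = 29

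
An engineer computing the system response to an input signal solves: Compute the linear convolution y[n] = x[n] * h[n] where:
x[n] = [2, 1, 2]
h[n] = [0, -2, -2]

y[n] = sum_k x[k]*h[n-k]. Output length = len(x) + len(h) - 1 = 3 + 3 - 1 = 5.
y[0] = 2*0 = 0
y[1] = 1*0 + 2*-2 = -4
y[2] = 2*0 + 1*-2 + 2*-2 = -6
y[3] = 2*-2 + 1*-2 = -6
y[4] = 2*-2 = -4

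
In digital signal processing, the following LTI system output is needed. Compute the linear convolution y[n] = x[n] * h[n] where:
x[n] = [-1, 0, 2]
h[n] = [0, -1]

y[n] = sum_k x[k]*h[n-k]. Output length = len(x) + len(h) - 1 = 3 + 2 - 1 = 4.
y[0] = -1*0 = 0
y[1] = 0*0 + -1*-1 = 1
y[2] = 2*0 + 0*-1 = 0
y[3] = 2*-1 = -2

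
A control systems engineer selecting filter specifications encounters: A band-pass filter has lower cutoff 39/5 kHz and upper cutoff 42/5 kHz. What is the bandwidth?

Bandwidth = f_high - f_low
= 42/5 kHz - 39/5 kHz = 3/5 kHz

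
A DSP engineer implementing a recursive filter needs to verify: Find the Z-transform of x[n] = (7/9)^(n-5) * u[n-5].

Time-shifting property: if X(z) = Z{x[n]}, then Z{x[n-d]} = z^(-d) * X(z)
X(z) = z/(z - 7/9) for x[n] = (7/9)^n * u[n]
Z{x[n-5]} = z^(-5) * z/(z - 7/9) = z^(-4)/(z - 7/9)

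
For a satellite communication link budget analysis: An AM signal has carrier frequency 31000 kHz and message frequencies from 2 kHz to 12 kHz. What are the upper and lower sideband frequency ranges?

Upper sideband (USB) = fc + [fm_low, fm_high] = 31000 + [2, 12] = [31002, 31012] kHz
Lower sideband (LSB) = fc - [fm_high, fm_low] = 31000 - [12, 2] = [30988, 30998] kHz
Total occupied spectrum: 30988 kHz to 31012 kHz (plus carrier at 31000 kHz)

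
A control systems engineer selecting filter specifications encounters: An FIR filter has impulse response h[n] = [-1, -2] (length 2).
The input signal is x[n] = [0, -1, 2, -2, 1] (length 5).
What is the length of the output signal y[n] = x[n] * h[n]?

For linear convolution, the output length is:
len(y) = len(x) + len(h) - 1 = 5 + 2 - 1 = 6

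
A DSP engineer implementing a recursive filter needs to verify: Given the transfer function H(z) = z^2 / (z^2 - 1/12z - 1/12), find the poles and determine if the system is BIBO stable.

Poles are roots of the denominator: z^2 - 1/12z - 1/12 = 0.
Quadratic formula: z = [-(-1/12) +/- sqrt((-1/12)^2 - 4*(-1/12))] / 2
Discriminant = 1/144 + 1/3 = 49/144; sqrt = 7/12.
z = (1/12 +/- 7/12) / 2 => z = 1/3 or z = -1/4.
|p1| = 1/3, |p2| = 1/4.
For BIBO stability, all poles must lie inside the unit circle (|p| < 1).
System is STABLE since both |p| < 1.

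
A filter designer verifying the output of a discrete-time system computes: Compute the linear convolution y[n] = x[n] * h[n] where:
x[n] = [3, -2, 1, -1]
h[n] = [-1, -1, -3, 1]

y[n] = sum_k x[k]*h[n-k]. Output length = len(x) + len(h) - 1 = 4 + 4 - 1 = 7.
y[0] = 3*-1 = -3
y[1] = -2*-1 + 3*-1 = -1
y[2] = 1*-1 + -2*-1 + 3*-3 = -8
y[3] = -1*-1 + 1*-1 + -2*-3 + 3*1 = 9
y[4] = -1*-1 + 1*-3 + -2*1 = -4
y[5] = -1*-3 + 1*1 = 4
y[6] = -1*1 = -1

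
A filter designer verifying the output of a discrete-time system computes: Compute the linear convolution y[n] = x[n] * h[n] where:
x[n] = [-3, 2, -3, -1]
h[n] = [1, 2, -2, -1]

y[n] = sum_k x[k]*h[n-k]. Output length = len(x) + len(h) - 1 = 4 + 4 - 1 = 7.
y[0] = -3*1 = -3
y[1] = 2*1 + -3*2 = -4
y[2] = -3*1 + 2*2 + -3*-2 = 7
y[3] = -1*1 + -3*2 + 2*-2 + -3*-1 = -8
y[4] = -1*2 + -3*-2 + 2*-1 = 2
y[5] = -1*-2 + -3*-1 = 5
y[6] = -1*-1 = 1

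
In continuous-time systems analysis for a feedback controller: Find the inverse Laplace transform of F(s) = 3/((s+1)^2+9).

Standard pair: w/((s+a)^2+w^2) <-> e^(-at)*sin(wt)*u(t)
With a=1, w=3: f(t) = e^(-t)*sin(3t)*u(t)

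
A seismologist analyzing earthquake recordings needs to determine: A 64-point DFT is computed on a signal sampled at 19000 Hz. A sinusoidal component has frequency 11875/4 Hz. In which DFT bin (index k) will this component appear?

DFT frequency resolution = f_s/N = 19000/64 = 2375/8 Hz
Bin index k = f_signal / resolution = 11875/4 / 2375/8 = 10
The signal frequency 11875/4 Hz falls in DFT bin k = 10.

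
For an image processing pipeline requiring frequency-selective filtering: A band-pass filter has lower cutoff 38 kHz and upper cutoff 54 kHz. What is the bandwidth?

Bandwidth = f_high - f_low
= 54 kHz - 38 kHz = 16 kHz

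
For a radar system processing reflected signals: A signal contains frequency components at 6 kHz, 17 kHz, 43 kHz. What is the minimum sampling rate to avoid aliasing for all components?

The highest frequency component is f_max = 43 kHz.
Nyquist rate = 2 * f_max = 2 * 43 kHz = 86 kHz.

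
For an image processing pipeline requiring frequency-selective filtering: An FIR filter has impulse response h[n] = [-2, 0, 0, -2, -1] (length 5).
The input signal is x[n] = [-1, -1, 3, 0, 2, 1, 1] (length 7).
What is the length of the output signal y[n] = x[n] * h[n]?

For linear convolution, the output length is:
len(y) = len(x) + len(h) - 1 = 7 + 5 - 1 = 11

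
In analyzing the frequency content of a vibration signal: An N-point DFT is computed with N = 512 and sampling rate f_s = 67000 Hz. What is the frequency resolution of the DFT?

DFT frequency resolution = f_s / N
= 67000 / 512 = 8375/64 Hz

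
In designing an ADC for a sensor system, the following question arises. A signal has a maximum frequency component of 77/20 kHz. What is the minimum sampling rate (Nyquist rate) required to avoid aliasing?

By the Nyquist-Shannon sampling theorem,
the minimum sampling rate (Nyquist rate) must be at least 2 * f_max.
Nyquist rate = 2 * 77/20 kHz = 77/10 kHz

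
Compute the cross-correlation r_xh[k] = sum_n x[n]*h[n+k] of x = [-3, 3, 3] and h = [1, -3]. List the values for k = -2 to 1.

Both sequences indexed from 0 and zero outside their support.
Lags with overlap: k = -2 to 1.
  r_xh[-2] = x[2]*h[0] = 3
  r_xh[-1] = x[1]*h[0] + x[2]*h[1] = -6
  r_xh[0] = x[0]*h[0] + x[1]*h[1] = -12
  r_xh[1] = x[0]*h[1] = 9
r_xh = [3, -6, -12, 9] (for k = -2, ..., 1)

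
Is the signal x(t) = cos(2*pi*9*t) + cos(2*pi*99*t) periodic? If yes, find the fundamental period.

f1 = 9 Hz, f2 = 99 Hz
Period T1 = 1/9, T2 = 1/99
Ratio T1/T2 = 99/9, which is rational.
The signal is periodic with fundamental period T = 1/GCD(9,99) = 1/9 s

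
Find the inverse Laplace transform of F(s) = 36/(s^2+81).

Standard pair: w/(s^2+w^2) <-> sin(wt)*u(t)
Recognize w^2 = 81, so w = 9; numerator 36 = 4*9.
f(t) = 4*sin(9t)*u(t)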